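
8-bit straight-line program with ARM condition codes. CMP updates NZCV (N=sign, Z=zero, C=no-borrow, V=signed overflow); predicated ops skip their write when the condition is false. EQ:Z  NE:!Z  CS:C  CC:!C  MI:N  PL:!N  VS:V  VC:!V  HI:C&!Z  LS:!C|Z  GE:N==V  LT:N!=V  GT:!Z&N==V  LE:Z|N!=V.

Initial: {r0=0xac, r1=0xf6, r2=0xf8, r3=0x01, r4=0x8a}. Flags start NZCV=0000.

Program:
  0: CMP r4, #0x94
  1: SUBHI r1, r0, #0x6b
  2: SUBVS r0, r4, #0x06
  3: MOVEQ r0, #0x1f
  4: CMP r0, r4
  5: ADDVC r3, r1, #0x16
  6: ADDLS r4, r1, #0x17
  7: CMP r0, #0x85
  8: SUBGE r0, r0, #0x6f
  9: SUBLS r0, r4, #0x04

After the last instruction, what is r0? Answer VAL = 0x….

VAL = 0x3d

[0] flags=1000 → (cmp)
[1] flags=1000 HI?F → skip
[2] flags=1000 VS?F → skip
[3] flags=1000 EQ?F → skip
[4] flags=0010 → (cmp)
[5] flags=0010 VC?T → r3=0x0c
[6] flags=0010 LS?F → skip
[7] flags=0010 → (cmp)
[8] flags=0010 GE?T → r0=0x3d
[9] flags=0010 LS?F → skip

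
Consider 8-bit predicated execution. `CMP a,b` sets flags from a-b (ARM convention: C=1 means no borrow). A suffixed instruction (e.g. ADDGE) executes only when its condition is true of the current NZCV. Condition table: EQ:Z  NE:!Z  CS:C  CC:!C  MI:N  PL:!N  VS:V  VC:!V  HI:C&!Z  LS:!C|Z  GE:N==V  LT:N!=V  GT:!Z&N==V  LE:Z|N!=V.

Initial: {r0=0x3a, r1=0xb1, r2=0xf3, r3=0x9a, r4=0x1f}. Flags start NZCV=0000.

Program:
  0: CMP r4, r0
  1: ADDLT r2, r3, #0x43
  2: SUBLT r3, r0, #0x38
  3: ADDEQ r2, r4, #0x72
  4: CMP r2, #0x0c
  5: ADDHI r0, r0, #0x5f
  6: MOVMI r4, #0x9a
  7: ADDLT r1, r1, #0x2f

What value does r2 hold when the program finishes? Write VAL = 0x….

VAL = 0xdd

[0] flags=1000 → (cmp)
[1] flags=1000 LT?T → r2=0xdd
[2] flags=1000 LT?T → r3=0x02
[3] flags=1000 EQ?F → skip
[4] flags=1010 → (cmp)
[5] flags=1010 HI?T → r0=0x99
[6] flags=1010 MI?T → r4=0x9a
[7] flags=1010 LT?T → r1=0xe0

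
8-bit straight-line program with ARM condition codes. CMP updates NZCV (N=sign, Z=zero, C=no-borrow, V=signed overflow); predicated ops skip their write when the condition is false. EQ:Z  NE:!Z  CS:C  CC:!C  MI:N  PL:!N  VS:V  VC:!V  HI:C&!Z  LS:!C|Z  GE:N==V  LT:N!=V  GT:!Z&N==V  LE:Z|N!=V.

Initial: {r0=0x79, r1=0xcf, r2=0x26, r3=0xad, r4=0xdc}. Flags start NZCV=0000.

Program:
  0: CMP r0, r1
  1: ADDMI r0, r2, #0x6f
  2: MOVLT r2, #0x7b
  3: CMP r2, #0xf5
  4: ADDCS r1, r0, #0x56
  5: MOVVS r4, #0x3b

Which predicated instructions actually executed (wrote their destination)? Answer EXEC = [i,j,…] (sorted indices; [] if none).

0: ✓ CMP  NZCV=1001
1: ✓ ADDMI  r0←0x95
2: · MOVLT
3: ✓ CMP  NZCV=0000
4: · ADDCS
5: · MOVVS

EXEC = [1]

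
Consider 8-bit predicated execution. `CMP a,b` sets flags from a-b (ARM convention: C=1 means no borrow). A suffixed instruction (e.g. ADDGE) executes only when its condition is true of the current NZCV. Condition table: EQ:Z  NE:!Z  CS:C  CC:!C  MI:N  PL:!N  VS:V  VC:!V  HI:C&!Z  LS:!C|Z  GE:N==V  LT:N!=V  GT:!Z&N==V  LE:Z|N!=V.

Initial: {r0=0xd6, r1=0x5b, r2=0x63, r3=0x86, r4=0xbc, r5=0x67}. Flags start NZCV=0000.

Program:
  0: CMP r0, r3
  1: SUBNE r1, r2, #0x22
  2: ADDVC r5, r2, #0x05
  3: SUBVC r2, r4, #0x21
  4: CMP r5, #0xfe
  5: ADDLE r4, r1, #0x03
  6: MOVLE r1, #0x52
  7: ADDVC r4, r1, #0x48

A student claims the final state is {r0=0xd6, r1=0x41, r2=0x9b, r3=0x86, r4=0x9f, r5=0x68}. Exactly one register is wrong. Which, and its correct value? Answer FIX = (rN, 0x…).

0: ✓ CMP  NZCV=0010
1: ✓ SUBNE  r1←0x41
2: ✓ ADDVC  r5←0x68
3: ✓ SUBVC  r2←0x9b
4: ✓ CMP  NZCV=0000
5: · ADDLE
6: · MOVLE
7: ✓ ADDVC  r4←0x89

FIX = (r4, 0x89)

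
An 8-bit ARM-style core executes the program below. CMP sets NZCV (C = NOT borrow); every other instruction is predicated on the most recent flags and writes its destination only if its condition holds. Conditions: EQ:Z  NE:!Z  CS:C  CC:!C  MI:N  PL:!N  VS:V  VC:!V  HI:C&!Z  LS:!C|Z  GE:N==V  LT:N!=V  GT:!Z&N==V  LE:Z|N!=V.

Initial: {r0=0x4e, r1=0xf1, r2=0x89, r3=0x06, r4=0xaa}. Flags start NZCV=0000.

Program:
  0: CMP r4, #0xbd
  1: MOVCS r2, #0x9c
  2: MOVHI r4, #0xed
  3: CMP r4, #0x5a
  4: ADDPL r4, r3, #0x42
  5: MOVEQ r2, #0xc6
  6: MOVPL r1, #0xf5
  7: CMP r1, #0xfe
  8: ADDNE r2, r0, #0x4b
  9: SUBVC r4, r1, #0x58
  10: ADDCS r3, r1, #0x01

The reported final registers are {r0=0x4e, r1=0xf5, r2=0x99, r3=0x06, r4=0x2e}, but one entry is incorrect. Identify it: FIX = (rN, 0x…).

FIX = (r4, 0x9d)

[0] flags=1000 → (cmp)
[1] flags=1000 CS?F → skip
[2] flags=1000 HI?F → skip
[3] flags=0011 → (cmp)
[4] flags=0011 PL?T → r4=0x48
[5] flags=0011 EQ?F → skip
[6] flags=0011 PL?T → r1=0xf5
[7] flags=1000 → (cmp)
[8] flags=1000 NE?T → r2=0x99
[9] flags=1000 VC?T → r4=0x9d
[10] flags=1000 CS?F → skip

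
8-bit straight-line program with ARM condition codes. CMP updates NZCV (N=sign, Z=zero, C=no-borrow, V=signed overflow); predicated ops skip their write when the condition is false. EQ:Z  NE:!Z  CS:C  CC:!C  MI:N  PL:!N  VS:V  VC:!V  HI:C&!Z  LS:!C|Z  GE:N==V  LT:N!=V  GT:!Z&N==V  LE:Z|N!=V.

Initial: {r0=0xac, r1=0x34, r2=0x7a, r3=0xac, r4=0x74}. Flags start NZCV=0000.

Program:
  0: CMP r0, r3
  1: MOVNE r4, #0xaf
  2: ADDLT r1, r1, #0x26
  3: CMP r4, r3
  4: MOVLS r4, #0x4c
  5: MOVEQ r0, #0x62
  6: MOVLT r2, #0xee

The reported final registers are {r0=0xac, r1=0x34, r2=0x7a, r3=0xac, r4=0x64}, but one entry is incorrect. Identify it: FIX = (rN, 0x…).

FIX = (r4, 0x4c)

0: ✓ CMP  NZCV=0110
1: · MOVNE
2: · ADDLT
3: ✓ CMP  NZCV=1001
4: ✓ MOVLS  r4←0x4c
5: · MOVEQ
6: · MOVLT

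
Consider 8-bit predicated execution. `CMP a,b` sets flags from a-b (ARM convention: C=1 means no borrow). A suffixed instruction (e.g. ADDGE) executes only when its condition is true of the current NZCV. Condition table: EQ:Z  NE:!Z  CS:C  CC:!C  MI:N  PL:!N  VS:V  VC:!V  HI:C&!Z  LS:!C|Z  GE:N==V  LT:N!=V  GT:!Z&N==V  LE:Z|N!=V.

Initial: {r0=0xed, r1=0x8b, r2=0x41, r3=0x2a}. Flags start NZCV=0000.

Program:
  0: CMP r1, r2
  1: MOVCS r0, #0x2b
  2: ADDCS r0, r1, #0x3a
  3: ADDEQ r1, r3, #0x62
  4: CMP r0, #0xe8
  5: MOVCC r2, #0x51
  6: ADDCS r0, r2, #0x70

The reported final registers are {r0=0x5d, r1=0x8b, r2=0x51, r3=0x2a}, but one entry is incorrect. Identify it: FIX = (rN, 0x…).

FIX = (r0, 0xc5)

[0] flags=0011 → (cmp)
[1] flags=0011 CS?T → r0=0x2b
[2] flags=0011 CS?T → r0=0xc5
[3] flags=0011 EQ?F → skip
[4] flags=1000 → (cmp)
[5] flags=1000 CC?T → r2=0x51
[6] flags=1000 CS?F → skip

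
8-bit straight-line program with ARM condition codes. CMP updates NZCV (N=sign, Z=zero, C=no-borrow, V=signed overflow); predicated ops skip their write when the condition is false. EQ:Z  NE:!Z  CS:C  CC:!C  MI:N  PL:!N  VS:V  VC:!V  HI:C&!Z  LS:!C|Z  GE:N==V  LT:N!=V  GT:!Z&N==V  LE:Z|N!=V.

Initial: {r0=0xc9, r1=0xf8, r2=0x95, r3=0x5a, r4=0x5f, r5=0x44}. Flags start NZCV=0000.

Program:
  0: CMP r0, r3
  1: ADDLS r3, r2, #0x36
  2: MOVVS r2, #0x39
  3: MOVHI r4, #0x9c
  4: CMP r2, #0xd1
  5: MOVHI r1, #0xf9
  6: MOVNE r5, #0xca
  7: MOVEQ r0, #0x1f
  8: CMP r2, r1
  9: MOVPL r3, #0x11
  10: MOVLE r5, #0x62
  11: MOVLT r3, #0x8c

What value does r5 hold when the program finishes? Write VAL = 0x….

VAL = 0xca

[0] flags=0011 → (cmp)
[1] flags=0011 LS?F → skip
[2] flags=0011 VS?T → r2=0x39
[3] flags=0011 HI?T → r4=0x9c
[4] flags=0000 → (cmp)
[5] flags=0000 HI?F → skip
[6] flags=0000 NE?T → r5=0xca
[7] flags=0000 EQ?F → skip
[8] flags=0000 → (cmp)
[9] flags=0000 PL?T → r3=0x11
[10] flags=0000 LE?F → skip
[11] flags=0000 LT?F → skip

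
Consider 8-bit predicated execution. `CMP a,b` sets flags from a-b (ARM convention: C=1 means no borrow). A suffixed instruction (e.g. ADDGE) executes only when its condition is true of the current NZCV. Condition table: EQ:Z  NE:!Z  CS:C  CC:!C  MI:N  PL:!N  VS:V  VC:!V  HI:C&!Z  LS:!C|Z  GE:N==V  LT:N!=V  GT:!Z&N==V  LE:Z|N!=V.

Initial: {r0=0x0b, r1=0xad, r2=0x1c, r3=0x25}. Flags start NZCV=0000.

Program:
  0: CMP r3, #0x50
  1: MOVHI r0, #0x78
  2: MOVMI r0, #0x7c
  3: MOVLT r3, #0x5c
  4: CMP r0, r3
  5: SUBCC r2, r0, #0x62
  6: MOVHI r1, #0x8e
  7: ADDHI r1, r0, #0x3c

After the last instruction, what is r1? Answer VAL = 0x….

0: ✓ CMP  NZCV=1000
1: · MOVHI
2: ✓ MOVMI  r0←0x7c
3: ✓ MOVLT  r3←0x5c
4: ✓ CMP  NZCV=0010
5: · SUBCC
6: ✓ MOVHI  r1←0x8e
7: ✓ ADDHI  r1←0xb8

VAL = 0xb8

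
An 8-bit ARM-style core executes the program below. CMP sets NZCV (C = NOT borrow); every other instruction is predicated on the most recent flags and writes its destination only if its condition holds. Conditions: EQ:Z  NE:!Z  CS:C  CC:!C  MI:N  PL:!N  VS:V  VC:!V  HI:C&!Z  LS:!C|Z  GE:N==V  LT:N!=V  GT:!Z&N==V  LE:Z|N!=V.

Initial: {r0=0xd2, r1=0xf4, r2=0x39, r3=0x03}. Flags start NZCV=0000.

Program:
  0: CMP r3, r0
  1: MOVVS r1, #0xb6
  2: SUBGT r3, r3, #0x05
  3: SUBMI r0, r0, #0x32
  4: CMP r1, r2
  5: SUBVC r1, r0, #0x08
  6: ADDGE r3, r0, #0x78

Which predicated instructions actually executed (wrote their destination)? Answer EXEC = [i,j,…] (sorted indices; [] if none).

[0] flags=0000 → (cmp)
[1] flags=0000 VS?F → skip
[2] flags=0000 GT?T → r3=0xfe
[3] flags=0000 MI?F → skip
[4] flags=1010 → (cmp)
[5] flags=1010 VC?T → r1=0xca
[6] flags=1010 GE?F → skip

EXEC = [2,5]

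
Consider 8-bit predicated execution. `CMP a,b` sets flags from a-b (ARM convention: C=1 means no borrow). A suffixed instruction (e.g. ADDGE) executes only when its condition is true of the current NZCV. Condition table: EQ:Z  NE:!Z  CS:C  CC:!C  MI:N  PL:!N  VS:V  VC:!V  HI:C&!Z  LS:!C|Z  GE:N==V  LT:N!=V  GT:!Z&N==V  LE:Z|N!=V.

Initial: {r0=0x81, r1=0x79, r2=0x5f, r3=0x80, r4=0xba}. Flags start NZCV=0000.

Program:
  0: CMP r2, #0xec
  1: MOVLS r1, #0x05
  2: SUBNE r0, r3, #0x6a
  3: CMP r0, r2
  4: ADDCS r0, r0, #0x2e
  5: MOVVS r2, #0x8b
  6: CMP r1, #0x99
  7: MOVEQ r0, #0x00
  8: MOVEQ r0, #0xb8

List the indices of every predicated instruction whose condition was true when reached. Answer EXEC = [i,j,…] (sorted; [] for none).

[0] flags=0000 → (cmp)
[1] flags=0000 LS?T → r1=0x05
[2] flags=0000 NE?T → r0=0x16
[3] flags=1000 → (cmp)
[4] flags=1000 CS?F → skip
[5] flags=1000 VS?F → skip
[6] flags=0000 → (cmp)
[7] flags=0000 EQ?F → skip
[8] flags=0000 EQ?F → skip

EXEC = [1,2]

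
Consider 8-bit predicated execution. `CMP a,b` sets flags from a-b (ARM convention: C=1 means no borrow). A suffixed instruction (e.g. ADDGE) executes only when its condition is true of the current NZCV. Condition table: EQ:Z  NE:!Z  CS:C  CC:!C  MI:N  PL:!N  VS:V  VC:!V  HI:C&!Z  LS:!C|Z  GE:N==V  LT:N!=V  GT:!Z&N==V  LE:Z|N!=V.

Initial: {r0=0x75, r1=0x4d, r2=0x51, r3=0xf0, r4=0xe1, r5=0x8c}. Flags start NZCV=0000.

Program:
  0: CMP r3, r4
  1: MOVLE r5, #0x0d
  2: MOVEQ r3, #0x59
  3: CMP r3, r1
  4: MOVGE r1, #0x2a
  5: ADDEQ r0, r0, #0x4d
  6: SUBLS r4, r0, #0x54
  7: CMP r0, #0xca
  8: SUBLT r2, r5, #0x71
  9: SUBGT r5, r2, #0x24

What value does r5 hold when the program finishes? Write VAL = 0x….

VAL = 0x2d

0: ✓ CMP  NZCV=0010
1: · MOVLE
2: · MOVEQ
3: ✓ CMP  NZCV=1010
4: · MOVGE
5: · ADDEQ
6: · SUBLS
7: ✓ CMP  NZCV=1001
8: · SUBLT
9: ✓ SUBGT  r5←0x2d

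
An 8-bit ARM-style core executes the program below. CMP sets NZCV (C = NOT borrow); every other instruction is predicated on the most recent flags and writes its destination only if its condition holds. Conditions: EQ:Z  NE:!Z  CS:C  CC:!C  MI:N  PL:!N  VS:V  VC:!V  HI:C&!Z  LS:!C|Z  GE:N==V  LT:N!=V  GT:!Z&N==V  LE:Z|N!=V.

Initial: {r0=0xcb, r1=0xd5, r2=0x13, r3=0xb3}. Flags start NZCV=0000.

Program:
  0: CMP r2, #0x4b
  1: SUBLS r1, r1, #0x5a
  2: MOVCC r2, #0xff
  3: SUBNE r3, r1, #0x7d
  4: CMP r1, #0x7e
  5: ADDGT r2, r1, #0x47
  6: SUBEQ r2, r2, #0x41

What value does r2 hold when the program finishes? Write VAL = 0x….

VAL = 0xff

[0] flags=1000 → (cmp)
[1] flags=1000 LS?T → r1=0x7b
[2] flags=1000 CC?T → r2=0xff
[3] flags=1000 NE?T → r3=0xfe
[4] flags=1000 → (cmp)
[5] flags=1000 GT?F → skip
[6] flags=1000 EQ?F → skip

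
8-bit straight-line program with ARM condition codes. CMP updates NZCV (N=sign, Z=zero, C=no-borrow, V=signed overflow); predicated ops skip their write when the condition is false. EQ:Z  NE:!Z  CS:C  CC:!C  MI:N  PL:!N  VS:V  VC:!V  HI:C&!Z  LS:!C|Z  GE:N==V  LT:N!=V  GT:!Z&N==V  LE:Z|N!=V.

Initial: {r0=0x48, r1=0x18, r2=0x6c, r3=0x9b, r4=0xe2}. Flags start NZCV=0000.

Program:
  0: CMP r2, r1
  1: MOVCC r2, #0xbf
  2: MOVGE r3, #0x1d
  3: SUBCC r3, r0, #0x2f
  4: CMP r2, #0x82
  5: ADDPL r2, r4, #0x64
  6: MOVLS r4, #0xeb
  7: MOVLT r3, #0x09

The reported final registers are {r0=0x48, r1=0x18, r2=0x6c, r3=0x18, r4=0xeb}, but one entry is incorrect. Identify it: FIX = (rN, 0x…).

FIX = (r3, 0x1d)

0: ✓ CMP  NZCV=0010
1: · MOVCC
2: ✓ MOVGE  r3←0x1d
3: · SUBCC
4: ✓ CMP  NZCV=1001
5: · ADDPL
6: ✓ MOVLS  r4←0xeb
7: · MOVLT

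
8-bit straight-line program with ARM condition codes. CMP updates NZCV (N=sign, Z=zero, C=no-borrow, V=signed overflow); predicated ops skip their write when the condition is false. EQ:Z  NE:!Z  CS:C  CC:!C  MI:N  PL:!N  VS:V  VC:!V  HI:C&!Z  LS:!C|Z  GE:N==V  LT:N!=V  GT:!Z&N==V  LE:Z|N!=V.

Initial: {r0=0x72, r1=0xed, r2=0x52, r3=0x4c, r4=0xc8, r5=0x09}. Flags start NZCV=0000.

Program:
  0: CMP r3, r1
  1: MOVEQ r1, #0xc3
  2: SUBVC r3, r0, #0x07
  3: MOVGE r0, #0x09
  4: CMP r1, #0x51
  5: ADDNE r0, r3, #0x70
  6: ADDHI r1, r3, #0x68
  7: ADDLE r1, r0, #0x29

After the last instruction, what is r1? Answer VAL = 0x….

[0] flags=0000 → (cmp)
[1] flags=0000 EQ?F → skip
[2] flags=0000 VC?T → r3=0x6b
[3] flags=0000 GE?T → r0=0x09
[4] flags=1010 → (cmp)
[5] flags=1010 NE?T → r0=0xdb
[6] flags=1010 HI?T → r1=0xd3
[7] flags=1010 LE?T → r1=0x04

VAL = 0x04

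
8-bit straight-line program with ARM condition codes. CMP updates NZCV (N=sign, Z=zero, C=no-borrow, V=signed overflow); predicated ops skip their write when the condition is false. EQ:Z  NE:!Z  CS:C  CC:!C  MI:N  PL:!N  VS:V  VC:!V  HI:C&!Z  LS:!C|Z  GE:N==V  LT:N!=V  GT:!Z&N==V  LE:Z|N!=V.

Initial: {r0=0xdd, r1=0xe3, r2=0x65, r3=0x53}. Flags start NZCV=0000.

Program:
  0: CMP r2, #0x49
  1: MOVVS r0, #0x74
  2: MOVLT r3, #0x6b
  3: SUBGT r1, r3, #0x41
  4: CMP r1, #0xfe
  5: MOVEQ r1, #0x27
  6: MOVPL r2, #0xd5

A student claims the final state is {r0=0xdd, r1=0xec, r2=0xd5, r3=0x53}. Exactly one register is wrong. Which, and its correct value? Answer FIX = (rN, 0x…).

FIX = (r1, 0x12)

0: ✓ CMP  NZCV=0010
1: · MOVVS
2: · MOVLT
3: ✓ SUBGT  r1←0x12
4: ✓ CMP  NZCV=0000
5: · MOVEQ
6: ✓ MOVPL  r2←0xd5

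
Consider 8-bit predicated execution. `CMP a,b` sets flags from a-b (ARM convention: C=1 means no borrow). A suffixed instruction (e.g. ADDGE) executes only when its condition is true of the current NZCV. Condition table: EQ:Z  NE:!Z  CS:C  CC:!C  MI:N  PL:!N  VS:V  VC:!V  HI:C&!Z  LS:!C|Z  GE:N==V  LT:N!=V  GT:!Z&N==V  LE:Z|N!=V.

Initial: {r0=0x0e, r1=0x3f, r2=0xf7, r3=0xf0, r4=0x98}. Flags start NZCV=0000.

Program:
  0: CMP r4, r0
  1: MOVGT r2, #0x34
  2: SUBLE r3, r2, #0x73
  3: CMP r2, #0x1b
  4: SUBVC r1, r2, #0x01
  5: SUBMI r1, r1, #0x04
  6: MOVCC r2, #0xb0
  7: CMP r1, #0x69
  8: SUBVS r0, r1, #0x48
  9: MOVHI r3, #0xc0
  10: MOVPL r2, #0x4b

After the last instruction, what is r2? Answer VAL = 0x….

[0] flags=1010 → (cmp)
[1] flags=1010 GT?F → skip
[2] flags=1010 LE?T → r3=0x84
[3] flags=1010 → (cmp)
[4] flags=1010 VC?T → r1=0xf6
[5] flags=1010 MI?T → r1=0xf2
[6] flags=1010 CC?F → skip
[7] flags=1010 → (cmp)
[8] flags=1010 VS?F → skip
[9] flags=1010 HI?T → r3=0xc0
[10] flags=1010 PL?F → skip

VAL = 0xf7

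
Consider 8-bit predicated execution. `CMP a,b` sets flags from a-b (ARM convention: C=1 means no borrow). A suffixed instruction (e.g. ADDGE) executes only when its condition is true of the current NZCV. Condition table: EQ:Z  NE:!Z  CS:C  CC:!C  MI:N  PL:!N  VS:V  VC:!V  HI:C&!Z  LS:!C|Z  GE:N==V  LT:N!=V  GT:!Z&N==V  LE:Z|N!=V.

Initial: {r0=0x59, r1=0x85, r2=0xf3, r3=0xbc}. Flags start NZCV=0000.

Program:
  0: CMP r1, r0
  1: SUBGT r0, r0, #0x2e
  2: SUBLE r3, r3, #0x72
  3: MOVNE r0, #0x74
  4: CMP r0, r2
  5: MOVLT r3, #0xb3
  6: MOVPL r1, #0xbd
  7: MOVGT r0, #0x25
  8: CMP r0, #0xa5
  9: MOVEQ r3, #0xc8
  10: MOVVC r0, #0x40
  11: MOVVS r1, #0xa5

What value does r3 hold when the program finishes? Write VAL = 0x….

VAL = 0x4a

0: ✓ CMP  NZCV=0011
1: · SUBGT
2: ✓ SUBLE  r3←0x4a
3: ✓ MOVNE  r0←0x74
4: ✓ CMP  NZCV=1001
5: · MOVLT
6: · MOVPL
7: ✓ MOVGT  r0←0x25
8: ✓ CMP  NZCV=1001
9: · MOVEQ
10: · MOVVC
11: ✓ MOVVS  r1←0xa5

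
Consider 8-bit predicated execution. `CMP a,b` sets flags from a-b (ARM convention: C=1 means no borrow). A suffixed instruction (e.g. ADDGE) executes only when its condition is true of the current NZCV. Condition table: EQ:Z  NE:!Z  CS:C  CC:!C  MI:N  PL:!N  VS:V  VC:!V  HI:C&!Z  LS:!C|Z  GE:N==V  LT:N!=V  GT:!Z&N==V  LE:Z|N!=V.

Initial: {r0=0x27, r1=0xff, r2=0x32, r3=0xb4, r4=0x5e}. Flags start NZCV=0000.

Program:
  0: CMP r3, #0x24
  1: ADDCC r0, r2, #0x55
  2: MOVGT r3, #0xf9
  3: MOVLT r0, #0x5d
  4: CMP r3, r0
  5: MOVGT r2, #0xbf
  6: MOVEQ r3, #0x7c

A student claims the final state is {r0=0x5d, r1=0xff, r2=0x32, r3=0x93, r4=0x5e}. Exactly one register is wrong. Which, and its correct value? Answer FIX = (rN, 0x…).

[0] flags=1010 → (cmp)
[1] flags=1010 CC?F → skip
[2] flags=1010 GT?F → skip
[3] flags=1010 LT?T → r0=0x5d
[4] flags=0011 → (cmp)
[5] flags=0011 GT?F → skip
[6] flags=0011 EQ?F → skip

FIX = (r3, 0xb4)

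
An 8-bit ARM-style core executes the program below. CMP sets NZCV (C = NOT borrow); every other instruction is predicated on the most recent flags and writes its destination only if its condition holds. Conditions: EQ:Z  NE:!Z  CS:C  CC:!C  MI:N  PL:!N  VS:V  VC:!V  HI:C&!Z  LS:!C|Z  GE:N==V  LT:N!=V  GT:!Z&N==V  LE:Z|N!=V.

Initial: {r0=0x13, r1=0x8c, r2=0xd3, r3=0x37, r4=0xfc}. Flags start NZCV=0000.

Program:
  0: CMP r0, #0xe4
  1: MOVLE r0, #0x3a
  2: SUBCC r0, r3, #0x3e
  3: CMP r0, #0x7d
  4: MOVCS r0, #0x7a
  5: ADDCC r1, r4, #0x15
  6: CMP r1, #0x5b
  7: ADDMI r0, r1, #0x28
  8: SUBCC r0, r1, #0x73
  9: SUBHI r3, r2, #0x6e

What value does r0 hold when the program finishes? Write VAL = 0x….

[0] flags=0000 → (cmp)
[1] flags=0000 LE?F → skip
[2] flags=0000 CC?T → r0=0xf9
[3] flags=0011 → (cmp)
[4] flags=0011 CS?T → r0=0x7a
[5] flags=0011 CC?F → skip
[6] flags=0011 → (cmp)
[7] flags=0011 MI?F → skip
[8] flags=0011 CC?F → skip
[9] flags=0011 HI?T → r3=0x65

VAL = 0x7a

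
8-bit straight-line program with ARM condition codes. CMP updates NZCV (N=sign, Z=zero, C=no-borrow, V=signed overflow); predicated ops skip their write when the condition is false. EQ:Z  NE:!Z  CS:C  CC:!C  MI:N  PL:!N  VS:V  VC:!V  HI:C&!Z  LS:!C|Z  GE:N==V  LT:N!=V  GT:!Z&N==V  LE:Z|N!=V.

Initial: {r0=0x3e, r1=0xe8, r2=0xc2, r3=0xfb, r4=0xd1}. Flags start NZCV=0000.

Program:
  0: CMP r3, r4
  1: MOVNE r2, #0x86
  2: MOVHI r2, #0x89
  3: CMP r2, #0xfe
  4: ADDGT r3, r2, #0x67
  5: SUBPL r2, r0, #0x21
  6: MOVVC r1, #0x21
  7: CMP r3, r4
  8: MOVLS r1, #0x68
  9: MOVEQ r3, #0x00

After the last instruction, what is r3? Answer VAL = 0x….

[0] flags=0010 → (cmp)
[1] flags=0010 NE?T → r2=0x86
[2] flags=0010 HI?T → r2=0x89
[3] flags=1000 → (cmp)
[4] flags=1000 GT?F → skip
[5] flags=1000 PL?F → skip
[6] flags=1000 VC?T → r1=0x21
[7] flags=0010 → (cmp)
[8] flags=0010 LS?F → skip
[9] flags=0010 EQ?F → skip

VAL = 0xfb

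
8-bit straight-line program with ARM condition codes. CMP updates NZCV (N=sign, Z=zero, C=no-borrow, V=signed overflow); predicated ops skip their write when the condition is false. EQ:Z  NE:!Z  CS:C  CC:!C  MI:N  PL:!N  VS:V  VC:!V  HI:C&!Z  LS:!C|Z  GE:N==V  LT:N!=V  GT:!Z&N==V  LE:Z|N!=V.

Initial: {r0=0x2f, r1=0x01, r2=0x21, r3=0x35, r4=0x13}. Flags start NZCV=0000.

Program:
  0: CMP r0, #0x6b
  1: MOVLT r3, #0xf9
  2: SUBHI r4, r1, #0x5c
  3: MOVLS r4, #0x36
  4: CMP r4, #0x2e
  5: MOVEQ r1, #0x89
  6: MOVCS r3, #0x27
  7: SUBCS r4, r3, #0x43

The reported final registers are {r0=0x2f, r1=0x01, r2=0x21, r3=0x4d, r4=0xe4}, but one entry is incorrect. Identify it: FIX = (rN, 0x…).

FIX = (r3, 0x27)

[0] flags=1000 → (cmp)
[1] flags=1000 LT?T → r3=0xf9
[2] flags=1000 HI?F → skip
[3] flags=1000 LS?T → r4=0x36
[4] flags=0010 → (cmp)
[5] flags=0010 EQ?F → skip
[6] flags=0010 CS?T → r3=0x27
[7] flags=0010 CS?T → r4=0xe4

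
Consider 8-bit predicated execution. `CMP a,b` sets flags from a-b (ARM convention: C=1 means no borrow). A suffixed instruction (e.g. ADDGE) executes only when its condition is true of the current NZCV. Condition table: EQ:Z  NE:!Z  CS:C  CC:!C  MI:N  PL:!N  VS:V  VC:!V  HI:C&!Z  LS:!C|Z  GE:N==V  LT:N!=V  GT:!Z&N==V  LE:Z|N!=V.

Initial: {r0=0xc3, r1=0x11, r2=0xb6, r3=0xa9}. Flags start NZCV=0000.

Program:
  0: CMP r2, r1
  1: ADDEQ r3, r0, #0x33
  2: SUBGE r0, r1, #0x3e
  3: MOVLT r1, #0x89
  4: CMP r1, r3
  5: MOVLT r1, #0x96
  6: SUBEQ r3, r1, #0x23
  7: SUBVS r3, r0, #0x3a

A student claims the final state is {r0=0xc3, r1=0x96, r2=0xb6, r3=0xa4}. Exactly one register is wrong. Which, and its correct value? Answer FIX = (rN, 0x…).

FIX = (r3, 0xa9)

0: ✓ CMP  NZCV=1010
1: · ADDEQ
2: · SUBGE
3: ✓ MOVLT  r1←0x89
4: ✓ CMP  NZCV=1000
5: ✓ MOVLT  r1←0x96
6: · SUBEQ
7: · SUBVS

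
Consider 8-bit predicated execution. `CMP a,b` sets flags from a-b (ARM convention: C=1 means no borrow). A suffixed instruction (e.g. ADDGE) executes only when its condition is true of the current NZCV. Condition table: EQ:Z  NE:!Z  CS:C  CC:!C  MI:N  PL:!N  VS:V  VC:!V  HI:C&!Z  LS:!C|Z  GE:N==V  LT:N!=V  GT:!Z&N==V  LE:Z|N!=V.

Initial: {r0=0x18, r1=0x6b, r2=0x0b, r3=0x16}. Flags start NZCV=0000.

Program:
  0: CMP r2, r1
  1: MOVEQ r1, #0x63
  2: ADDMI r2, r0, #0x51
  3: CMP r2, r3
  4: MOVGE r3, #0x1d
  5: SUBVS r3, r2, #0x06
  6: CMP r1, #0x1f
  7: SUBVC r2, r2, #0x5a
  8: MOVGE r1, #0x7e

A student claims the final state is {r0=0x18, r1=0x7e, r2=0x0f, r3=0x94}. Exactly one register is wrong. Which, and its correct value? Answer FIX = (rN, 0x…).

FIX = (r3, 0x1d)

[0] flags=1000 → (cmp)
[1] flags=1000 EQ?F → skip
[2] flags=1000 MI?T → r2=0x69
[3] flags=0010 → (cmp)
[4] flags=0010 GE?T → r3=0x1d
[5] flags=0010 VS?F → skip
[6] flags=0010 → (cmp)
[7] flags=0010 VC?T → r2=0x0f
[8] flags=0010 GE?T → r1=0x7e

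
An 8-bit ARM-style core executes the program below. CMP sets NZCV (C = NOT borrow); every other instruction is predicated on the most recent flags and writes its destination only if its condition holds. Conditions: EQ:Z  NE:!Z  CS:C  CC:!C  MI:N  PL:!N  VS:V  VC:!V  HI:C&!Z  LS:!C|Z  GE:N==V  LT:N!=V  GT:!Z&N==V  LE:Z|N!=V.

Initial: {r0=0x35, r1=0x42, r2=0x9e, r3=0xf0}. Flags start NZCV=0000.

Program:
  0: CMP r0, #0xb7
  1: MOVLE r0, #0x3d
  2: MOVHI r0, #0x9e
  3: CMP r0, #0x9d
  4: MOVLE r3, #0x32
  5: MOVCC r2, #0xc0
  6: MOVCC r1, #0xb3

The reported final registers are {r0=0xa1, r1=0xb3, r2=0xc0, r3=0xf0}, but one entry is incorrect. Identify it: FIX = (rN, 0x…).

[0] flags=0000 → (cmp)
[1] flags=0000 LE?F → skip
[2] flags=0000 HI?F → skip
[3] flags=1001 → (cmp)
[4] flags=1001 LE?F → skip
[5] flags=1001 CC?T → r2=0xc0
[6] flags=1001 CC?T → r1=0xb3

FIX = (r0, 0x35)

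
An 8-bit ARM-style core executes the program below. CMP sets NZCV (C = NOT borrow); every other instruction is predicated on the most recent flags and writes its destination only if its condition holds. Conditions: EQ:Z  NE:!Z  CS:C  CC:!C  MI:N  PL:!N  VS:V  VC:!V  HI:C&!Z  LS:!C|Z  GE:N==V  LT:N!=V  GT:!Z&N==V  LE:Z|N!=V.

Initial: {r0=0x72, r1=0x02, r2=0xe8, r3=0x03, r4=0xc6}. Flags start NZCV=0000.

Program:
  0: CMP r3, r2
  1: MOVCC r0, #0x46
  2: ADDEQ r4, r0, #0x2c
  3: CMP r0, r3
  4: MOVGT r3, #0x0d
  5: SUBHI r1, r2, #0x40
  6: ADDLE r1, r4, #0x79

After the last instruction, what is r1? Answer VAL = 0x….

VAL = 0xa8

0: ✓ CMP  NZCV=0000
1: ✓ MOVCC  r0←0x46
2: · ADDEQ
3: ✓ CMP  NZCV=0010
4: ✓ MOVGT  r3←0x0d
5: ✓ SUBHI  r1←0xa8
6: · ADDLE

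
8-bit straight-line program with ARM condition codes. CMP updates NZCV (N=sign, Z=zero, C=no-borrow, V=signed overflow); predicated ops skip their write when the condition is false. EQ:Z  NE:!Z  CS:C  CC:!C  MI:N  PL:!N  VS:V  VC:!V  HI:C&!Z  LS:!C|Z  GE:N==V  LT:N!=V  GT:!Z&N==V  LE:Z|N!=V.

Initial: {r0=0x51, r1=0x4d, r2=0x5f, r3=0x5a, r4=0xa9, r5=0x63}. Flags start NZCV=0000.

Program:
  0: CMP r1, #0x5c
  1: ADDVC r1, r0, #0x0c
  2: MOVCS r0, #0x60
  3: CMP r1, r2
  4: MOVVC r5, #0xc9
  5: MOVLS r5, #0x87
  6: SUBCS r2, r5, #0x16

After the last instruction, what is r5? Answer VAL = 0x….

[0] flags=1000 → (cmp)
[1] flags=1000 VC?T → r1=0x5d
[2] flags=1000 CS?F → skip
[3] flags=1000 → (cmp)
[4] flags=1000 VC?T → r5=0xc9
[5] flags=1000 LS?T → r5=0x87
[6] flags=1000 CS?F → skip

VAL = 0x87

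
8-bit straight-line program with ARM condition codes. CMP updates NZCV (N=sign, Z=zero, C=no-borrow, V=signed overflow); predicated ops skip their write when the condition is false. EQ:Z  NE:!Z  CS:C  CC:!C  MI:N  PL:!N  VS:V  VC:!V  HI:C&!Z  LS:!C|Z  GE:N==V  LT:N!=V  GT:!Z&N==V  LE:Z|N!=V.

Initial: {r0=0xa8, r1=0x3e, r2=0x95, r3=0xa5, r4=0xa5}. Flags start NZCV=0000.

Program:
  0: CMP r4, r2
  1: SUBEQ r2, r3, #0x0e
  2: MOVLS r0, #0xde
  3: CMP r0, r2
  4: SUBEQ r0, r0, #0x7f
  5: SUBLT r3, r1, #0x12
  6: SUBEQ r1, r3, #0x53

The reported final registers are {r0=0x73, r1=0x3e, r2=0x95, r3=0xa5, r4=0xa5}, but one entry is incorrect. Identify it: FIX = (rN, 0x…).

FIX = (r0, 0xa8)

0: ✓ CMP  NZCV=0010
1: · SUBEQ
2: · MOVLS
3: ✓ CMP  NZCV=0010
4: · SUBEQ
5: · SUBLT
6: · SUBEQ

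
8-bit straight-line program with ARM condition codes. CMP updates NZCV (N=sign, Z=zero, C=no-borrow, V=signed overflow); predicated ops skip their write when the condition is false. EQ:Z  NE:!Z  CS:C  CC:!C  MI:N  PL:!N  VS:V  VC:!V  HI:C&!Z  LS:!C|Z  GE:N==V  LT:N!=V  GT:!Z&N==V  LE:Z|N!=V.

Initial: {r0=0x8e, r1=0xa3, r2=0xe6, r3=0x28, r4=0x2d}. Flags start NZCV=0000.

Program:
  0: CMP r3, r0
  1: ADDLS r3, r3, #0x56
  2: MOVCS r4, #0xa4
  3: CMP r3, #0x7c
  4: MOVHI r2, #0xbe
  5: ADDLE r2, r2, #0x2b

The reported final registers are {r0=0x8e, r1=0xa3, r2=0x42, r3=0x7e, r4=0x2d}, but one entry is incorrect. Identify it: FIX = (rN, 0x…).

0: ✓ CMP  NZCV=1001
1: ✓ ADDLS  r3←0x7e
2: · MOVCS
3: ✓ CMP  NZCV=0010
4: ✓ MOVHI  r2←0xbe
5: · ADDLE

FIX = (r2, 0xbe)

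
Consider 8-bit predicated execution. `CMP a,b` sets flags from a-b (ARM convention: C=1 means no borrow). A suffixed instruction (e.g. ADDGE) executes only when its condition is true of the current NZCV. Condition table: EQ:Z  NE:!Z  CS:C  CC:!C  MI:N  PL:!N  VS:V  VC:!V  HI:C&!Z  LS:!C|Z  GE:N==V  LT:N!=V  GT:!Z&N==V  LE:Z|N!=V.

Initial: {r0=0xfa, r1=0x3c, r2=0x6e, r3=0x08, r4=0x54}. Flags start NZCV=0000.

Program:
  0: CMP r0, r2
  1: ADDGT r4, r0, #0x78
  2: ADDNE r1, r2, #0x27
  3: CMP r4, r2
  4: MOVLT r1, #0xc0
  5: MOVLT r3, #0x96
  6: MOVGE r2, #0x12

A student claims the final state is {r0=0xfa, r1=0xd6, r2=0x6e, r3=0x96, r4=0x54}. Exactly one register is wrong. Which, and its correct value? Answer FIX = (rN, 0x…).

FIX = (r1, 0xc0)

0: ✓ CMP  NZCV=1010
1: · ADDGT
2: ✓ ADDNE  r1←0x95
3: ✓ CMP  NZCV=1000
4: ✓ MOVLT  r1←0xc0
5: ✓ MOVLT  r3←0x96
6: · MOVGE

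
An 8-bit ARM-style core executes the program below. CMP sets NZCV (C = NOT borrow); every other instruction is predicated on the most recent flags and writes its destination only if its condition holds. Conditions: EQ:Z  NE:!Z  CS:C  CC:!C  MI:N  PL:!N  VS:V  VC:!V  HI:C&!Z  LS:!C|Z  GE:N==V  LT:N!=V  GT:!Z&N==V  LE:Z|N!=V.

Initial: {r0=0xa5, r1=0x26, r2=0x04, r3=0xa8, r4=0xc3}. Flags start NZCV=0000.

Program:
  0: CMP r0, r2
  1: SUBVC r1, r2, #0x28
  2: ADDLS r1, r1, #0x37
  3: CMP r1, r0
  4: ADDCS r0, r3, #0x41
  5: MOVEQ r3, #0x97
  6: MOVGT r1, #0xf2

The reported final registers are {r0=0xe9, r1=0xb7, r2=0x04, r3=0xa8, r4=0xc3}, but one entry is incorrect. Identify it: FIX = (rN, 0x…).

FIX = (r1, 0xf2)

[0] flags=1010 → (cmp)
[1] flags=1010 VC?T → r1=0xdc
[2] flags=1010 LS?F → skip
[3] flags=0010 → (cmp)
[4] flags=0010 CS?T → r0=0xe9
[5] flags=0010 EQ?F → skip
[6] flags=0010 GT?T → r1=0xf2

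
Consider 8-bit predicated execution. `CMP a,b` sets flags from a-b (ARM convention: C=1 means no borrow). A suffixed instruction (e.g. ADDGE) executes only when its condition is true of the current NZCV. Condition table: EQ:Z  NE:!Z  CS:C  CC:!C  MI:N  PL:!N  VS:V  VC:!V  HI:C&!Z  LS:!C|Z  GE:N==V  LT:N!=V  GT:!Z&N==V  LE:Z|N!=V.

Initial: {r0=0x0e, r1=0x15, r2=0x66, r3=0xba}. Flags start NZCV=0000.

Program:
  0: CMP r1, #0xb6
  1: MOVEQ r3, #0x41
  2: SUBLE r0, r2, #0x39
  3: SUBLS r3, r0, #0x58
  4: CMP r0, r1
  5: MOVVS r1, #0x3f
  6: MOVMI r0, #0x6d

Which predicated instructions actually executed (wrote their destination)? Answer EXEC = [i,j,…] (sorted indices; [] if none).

0: ✓ CMP  NZCV=0000
1: · MOVEQ
2: · SUBLE
3: ✓ SUBLS  r3←0xb6
4: ✓ CMP  NZCV=1000
5: · MOVVS
6: ✓ MOVMI  r0←0x6d

EXEC = [3,6]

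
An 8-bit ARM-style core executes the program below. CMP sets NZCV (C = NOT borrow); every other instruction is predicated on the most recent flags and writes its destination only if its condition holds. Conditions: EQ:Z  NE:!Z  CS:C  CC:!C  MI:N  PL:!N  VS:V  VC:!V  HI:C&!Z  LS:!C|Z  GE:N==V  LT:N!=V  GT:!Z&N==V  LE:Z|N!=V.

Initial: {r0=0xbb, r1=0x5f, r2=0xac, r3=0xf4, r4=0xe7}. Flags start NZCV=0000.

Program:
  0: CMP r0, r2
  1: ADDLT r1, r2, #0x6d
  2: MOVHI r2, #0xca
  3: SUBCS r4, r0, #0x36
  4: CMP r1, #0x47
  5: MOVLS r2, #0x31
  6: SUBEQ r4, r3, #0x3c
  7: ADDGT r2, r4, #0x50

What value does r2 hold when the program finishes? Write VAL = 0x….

[0] flags=0010 → (cmp)
[1] flags=0010 LT?F → skip
[2] flags=0010 HI?T → r2=0xca
[3] flags=0010 CS?T → r4=0x85
[4] flags=0010 → (cmp)
[5] flags=0010 LS?F → skip
[6] flags=0010 EQ?F → skip
[7] flags=0010 GT?T → r2=0xd5

VAL = 0xd5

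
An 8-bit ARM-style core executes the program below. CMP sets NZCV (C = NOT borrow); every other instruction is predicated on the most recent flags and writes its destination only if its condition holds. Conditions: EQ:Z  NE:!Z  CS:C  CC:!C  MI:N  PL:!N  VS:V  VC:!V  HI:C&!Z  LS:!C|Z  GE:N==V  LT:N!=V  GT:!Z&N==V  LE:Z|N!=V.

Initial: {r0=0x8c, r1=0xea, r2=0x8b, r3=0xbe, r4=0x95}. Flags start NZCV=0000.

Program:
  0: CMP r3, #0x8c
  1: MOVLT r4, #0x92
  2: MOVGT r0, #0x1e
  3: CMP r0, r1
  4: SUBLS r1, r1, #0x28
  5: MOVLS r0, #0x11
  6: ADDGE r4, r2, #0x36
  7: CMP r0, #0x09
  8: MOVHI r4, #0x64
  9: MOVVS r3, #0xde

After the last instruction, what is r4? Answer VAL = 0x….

[0] flags=0010 → (cmp)
[1] flags=0010 LT?F → skip
[2] flags=0010 GT?T → r0=0x1e
[3] flags=0000 → (cmp)
[4] flags=0000 LS?T → r1=0xc2
[5] flags=0000 LS?T → r0=0x11
[6] flags=0000 GE?T → r4=0xc1
[7] flags=0010 → (cmp)
[8] flags=0010 HI?T → r4=0x64
[9] flags=0010 VS?F → skip

VAL = 0x64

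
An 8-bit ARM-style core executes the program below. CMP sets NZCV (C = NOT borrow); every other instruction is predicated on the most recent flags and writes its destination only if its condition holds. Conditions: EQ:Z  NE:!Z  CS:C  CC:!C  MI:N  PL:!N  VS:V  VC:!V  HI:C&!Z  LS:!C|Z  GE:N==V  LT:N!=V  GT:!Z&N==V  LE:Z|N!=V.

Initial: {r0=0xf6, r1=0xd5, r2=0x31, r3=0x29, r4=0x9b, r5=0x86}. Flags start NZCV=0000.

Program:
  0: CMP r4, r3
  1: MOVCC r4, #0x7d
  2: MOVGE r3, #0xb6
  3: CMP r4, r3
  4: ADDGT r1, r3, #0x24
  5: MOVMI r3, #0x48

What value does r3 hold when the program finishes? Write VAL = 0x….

VAL = 0x29

[0] flags=0011 → (cmp)
[1] flags=0011 CC?F → skip
[2] flags=0011 GE?F → skip
[3] flags=0011 → (cmp)
[4] flags=0011 GT?F → skip
[5] flags=0011 MI?F → skip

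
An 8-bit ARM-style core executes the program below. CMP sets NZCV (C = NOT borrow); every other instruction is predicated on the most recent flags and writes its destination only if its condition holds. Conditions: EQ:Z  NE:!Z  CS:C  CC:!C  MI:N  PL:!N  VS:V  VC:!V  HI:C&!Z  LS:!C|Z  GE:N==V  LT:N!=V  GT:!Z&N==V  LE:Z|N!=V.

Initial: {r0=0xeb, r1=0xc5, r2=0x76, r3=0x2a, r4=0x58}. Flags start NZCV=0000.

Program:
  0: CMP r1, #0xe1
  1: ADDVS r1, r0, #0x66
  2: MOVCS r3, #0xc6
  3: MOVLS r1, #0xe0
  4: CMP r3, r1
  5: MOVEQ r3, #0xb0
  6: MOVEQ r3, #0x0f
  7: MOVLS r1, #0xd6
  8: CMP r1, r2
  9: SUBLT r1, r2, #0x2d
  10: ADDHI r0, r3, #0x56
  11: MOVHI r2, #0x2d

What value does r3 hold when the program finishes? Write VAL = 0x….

VAL = 0x2a

[0] flags=1000 → (cmp)
[1] flags=1000 VS?F → skip
[2] flags=1000 CS?F → skip
[3] flags=1000 LS?T → r1=0xe0
[4] flags=0000 → (cmp)
[5] flags=0000 EQ?F → skip
[6] flags=0000 EQ?F → skip
[7] flags=0000 LS?T → r1=0xd6
[8] flags=0011 → (cmp)
[9] flags=0011 LT?T → r1=0x49
[10] flags=0011 HI?T → r0=0x80
[11] flags=0011 HI?T → r2=0x2d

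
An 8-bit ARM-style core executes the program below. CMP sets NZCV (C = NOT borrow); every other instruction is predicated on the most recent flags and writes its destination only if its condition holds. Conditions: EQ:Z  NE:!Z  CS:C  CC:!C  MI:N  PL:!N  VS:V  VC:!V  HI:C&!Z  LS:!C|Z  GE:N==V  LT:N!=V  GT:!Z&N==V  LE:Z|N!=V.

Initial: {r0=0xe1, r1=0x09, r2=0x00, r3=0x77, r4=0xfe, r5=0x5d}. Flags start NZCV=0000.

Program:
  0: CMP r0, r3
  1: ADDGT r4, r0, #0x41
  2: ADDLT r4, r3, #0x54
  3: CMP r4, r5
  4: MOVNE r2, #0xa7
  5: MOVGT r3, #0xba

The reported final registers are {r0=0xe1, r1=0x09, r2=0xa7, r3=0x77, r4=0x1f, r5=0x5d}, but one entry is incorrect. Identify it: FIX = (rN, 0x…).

0: ✓ CMP  NZCV=0011
1: · ADDGT
2: ✓ ADDLT  r4←0xcb
3: ✓ CMP  NZCV=0011
4: ✓ MOVNE  r2←0xa7
5: · MOVGT

FIX = (r4, 0xcb)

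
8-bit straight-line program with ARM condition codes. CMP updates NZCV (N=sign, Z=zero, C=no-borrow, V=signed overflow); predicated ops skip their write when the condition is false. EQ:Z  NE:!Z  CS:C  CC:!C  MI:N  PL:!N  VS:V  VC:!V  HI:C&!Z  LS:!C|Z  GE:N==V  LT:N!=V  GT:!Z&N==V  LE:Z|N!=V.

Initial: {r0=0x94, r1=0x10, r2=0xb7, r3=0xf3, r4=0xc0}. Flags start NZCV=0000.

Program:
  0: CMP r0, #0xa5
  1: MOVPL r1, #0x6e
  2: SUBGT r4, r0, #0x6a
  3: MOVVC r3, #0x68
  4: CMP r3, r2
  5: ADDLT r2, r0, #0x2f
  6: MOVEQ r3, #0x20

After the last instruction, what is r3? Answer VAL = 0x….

0: ✓ CMP  NZCV=1000
1: · MOVPL
2: · SUBGT
3: ✓ MOVVC  r3←0x68
4: ✓ CMP  NZCV=1001
5: · ADDLT
6: · MOVEQ

VAL = 0x68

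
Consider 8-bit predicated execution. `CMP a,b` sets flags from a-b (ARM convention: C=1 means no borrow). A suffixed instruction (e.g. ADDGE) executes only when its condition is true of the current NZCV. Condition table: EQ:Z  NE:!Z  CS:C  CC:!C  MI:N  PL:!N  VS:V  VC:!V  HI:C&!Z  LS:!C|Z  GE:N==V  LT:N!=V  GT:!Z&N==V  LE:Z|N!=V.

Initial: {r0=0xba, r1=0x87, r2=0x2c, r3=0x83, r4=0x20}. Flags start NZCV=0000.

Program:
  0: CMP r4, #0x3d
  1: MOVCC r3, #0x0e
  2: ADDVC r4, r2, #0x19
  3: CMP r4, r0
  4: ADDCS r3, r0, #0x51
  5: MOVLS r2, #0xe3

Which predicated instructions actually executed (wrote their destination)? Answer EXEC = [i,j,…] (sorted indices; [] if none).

0: ✓ CMP  NZCV=1000
1: ✓ MOVCC  r3←0x0e
2: ✓ ADDVC  r4←0x45
3: ✓ CMP  NZCV=1001
4: · ADDCS
5: ✓ MOVLS  r2←0xe3

EXEC = [1,2,5]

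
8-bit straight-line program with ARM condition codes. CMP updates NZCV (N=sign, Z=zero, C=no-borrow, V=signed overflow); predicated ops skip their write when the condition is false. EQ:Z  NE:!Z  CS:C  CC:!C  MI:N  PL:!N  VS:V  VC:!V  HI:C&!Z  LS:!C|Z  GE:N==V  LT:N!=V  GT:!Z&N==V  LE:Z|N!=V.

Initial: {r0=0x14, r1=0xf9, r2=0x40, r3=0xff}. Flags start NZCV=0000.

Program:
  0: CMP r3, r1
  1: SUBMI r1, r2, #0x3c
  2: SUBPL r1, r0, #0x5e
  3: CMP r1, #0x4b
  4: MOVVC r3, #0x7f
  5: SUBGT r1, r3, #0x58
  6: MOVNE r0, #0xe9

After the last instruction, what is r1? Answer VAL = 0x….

0: ✓ CMP  NZCV=0010
1: · SUBMI
2: ✓ SUBPL  r1←0xb6
3: ✓ CMP  NZCV=0011
4: · MOVVC
5: · SUBGT
6: ✓ MOVNE  r0←0xe9

VAL = 0xb6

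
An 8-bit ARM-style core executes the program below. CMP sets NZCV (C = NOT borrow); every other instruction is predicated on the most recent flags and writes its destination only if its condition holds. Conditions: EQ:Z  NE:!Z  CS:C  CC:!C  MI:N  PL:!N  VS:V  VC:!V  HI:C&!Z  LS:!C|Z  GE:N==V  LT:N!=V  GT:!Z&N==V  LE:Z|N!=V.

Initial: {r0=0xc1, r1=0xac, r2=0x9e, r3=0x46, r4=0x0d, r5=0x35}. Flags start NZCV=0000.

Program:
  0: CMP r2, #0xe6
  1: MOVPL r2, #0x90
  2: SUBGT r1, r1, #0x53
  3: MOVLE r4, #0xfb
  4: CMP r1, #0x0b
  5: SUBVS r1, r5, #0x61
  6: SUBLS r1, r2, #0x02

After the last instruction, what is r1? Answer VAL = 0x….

VAL = 0xac

[0] flags=1000 → (cmp)
[1] flags=1000 PL?F → skip
[2] flags=1000 GT?F → skip
[3] flags=1000 LE?T → r4=0xfb
[4] flags=1010 → (cmp)
[5] flags=1010 VS?F → skip
[6] flags=1010 LS?F → skip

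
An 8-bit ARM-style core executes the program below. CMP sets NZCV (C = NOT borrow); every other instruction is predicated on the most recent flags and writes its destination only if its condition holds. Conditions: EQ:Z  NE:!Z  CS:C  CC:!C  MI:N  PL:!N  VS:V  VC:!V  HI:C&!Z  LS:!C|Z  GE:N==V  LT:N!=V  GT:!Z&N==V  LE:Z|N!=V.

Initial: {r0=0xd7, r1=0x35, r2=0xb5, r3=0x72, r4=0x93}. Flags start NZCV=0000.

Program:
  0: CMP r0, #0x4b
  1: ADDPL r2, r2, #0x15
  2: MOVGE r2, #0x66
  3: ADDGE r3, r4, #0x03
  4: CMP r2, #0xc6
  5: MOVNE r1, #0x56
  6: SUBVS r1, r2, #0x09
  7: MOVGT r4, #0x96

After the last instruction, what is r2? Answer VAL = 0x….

0: ✓ CMP  NZCV=1010
1: · ADDPL
2: · MOVGE
3: · ADDGE
4: ✓ CMP  NZCV=1000
5: ✓ MOVNE  r1←0x56
6: · SUBVS
7: · MOVGT

VAL = 0xb5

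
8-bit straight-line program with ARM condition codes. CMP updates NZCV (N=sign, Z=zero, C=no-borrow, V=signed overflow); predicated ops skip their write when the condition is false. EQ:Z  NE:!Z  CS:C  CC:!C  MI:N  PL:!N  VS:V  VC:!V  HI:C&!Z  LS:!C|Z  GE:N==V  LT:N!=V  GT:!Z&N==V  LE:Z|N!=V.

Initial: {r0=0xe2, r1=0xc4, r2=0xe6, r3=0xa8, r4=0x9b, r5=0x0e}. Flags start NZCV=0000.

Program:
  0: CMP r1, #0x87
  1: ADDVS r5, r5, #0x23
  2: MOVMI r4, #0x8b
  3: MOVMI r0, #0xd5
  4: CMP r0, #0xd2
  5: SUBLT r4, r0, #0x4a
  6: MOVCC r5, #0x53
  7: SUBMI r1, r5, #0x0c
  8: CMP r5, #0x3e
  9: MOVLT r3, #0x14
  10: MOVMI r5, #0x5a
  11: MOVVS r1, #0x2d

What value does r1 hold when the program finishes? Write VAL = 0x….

[0] flags=0010 → (cmp)
[1] flags=0010 VS?F → skip
[2] flags=0010 MI?F → skip
[3] flags=0010 MI?F → skip
[4] flags=0010 → (cmp)
[5] flags=0010 LT?F → skip
[6] flags=0010 CC?F → skip
[7] flags=0010 MI?F → skip
[8] flags=1000 → (cmp)
[9] flags=1000 LT?T → r3=0x14
[10] flags=1000 MI?T → r5=0x5a
[11] flags=1000 VS?F → skip

VAL = 0xc4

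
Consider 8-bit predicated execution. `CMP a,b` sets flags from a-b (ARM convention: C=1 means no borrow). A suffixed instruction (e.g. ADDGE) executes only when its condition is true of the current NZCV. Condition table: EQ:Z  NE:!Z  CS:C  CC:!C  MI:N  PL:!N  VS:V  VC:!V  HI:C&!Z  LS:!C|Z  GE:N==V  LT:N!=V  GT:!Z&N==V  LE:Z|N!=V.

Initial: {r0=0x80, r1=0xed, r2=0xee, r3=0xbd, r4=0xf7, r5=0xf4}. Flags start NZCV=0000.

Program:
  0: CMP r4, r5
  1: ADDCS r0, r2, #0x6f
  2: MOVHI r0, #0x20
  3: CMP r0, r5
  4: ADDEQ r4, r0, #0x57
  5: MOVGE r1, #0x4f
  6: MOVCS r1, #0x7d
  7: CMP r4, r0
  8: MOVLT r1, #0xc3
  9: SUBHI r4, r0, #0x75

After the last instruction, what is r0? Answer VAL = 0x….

VAL = 0x20

[0] flags=0010 → (cmp)
[1] flags=0010 CS?T → r0=0x5d
[2] flags=0010 HI?T → r0=0x20
[3] flags=0000 → (cmp)
[4] flags=0000 EQ?F → skip
[5] flags=0000 GE?T → r1=0x4f
[6] flags=0000 CS?F → skip
[7] flags=1010 → (cmp)
[8] flags=1010 LT?T → r1=0xc3
[9] flags=1010 HI?T → r4=0xab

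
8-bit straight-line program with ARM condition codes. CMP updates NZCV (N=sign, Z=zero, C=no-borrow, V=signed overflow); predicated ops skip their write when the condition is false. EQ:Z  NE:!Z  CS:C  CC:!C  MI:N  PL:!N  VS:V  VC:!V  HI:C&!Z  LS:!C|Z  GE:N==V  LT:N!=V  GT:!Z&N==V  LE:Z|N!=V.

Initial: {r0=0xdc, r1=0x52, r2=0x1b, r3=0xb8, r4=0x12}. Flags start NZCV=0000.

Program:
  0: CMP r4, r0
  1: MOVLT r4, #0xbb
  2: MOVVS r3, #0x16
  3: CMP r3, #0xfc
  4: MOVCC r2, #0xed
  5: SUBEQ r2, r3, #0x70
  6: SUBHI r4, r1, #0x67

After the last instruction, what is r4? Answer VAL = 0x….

VAL = 0x12

0: ✓ CMP  NZCV=0000
1: · MOVLT
2: · MOVVS
3: ✓ CMP  NZCV=1000
4: ✓ MOVCC  r2←0xed
5: · SUBEQ
6: · SUBHI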